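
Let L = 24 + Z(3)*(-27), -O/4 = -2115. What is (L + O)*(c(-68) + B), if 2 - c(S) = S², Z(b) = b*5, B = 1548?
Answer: -24834846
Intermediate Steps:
Z(b) = 5*b
O = 8460 (O = -4*(-2115) = 8460)
c(S) = 2 - S²
L = -381 (L = 24 + (5*3)*(-27) = 24 + 15*(-27) = 24 - 405 = -381)
(L + O)*(c(-68) + B) = (-381 + 8460)*((2 - 1*(-68)²) + 1548) = 8079*((2 - 1*4624) + 1548) = 8079*((2 - 4624) + 1548) = 8079*(-4622 + 1548) = 8079*(-3074) = -24834846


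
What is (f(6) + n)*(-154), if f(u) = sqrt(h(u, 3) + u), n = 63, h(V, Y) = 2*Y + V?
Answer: -9702 - 462*sqrt(2) ≈ -10355.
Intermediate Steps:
h(V, Y) = V + 2*Y
f(u) = sqrt(6 + 2*u) (f(u) = sqrt((u + 2*3) + u) = sqrt((u + 6) + u) = sqrt((6 + u) + u) = sqrt(6 + 2*u))
(f(6) + n)*(-154) = (sqrt(6 + 2*6) + 63)*(-154) = (sqrt(6 + 12) + 63)*(-154) = (sqrt(18) + 63)*(-154) = (3*sqrt(2) + 63)*(-154) = (63 + 3*sqrt(2))*(-154) = -9702 - 462*sqrt(2)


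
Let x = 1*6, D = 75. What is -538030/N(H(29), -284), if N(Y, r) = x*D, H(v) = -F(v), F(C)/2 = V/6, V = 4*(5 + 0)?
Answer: -53803/45 ≈ -1195.6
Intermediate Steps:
V = 20 (V = 4*5 = 20)
x = 6
F(C) = 20/3 (F(C) = 2*(20/6) = 2*(20*(⅙)) = 2*(10/3) = 20/3)
H(v) = -20/3 (H(v) = -1*20/3 = -20/3)
N(Y, r) = 450 (N(Y, r) = 6*75 = 450)
-538030/N(H(29), -284) = -538030/450 = -538030*1/450 = -53803/45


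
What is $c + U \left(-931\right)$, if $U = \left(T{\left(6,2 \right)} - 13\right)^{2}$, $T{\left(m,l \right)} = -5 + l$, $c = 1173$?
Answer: $-237163$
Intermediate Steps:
$U = 256$ ($U = \left(\left(-5 + 2\right) - 13\right)^{2} = \left(-3 - 13\right)^{2} = \left(-16\right)^{2} = 256$)
$c + U \left(-931\right) = 1173 + 256 \left(-931\right) = 1173 - 238336 = -237163$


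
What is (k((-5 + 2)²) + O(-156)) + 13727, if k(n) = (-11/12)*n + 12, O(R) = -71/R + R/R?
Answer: 535556/39 ≈ 13732.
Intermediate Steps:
O(R) = 1 - 71/R (O(R) = -71/R + 1 = 1 - 71/R)
k(n) = 12 - 11*n/12 (k(n) = (-11*1/12)*n + 12 = -11*n/12 + 12 = 12 - 11*n/12)
(k((-5 + 2)²) + O(-156)) + 13727 = ((12 - 11*(-5 + 2)²/12) + (-71 - 156)/(-156)) + 13727 = ((12 - 11/12*(-3)²) - 1/156*(-227)) + 13727 = ((12 - 11/12*9) + 227/156) + 13727 = ((12 - 33/4) + 227/156) + 13727 = (15/4 + 227/156) + 13727 = 203/39 + 13727 = 535556/39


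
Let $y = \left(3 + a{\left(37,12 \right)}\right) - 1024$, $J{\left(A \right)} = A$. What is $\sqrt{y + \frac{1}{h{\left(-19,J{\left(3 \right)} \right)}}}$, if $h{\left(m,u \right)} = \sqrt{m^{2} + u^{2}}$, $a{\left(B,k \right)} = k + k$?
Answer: $\frac{\sqrt{-136489300 + 370 \sqrt{370}}}{370} \approx 31.574 i$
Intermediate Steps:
$a{\left(B,k \right)} = 2 k$
$y = -997$ ($y = \left(3 + 2 \cdot 12\right) - 1024 = \left(3 + 24\right) - 1024 = 27 - 1024 = -997$)
$\sqrt{y + \frac{1}{h{\left(-19,J{\left(3 \right)} \right)}}} = \sqrt{-997 + \frac{1}{\sqrt{\left(-19\right)^{2} + 3^{2}}}} = \sqrt{-997 + \frac{1}{\sqrt{361 + 9}}} = \sqrt{-997 + \frac{1}{\sqrt{370}}} = \sqrt{-997 + \frac{\sqrt{370}}{370}}$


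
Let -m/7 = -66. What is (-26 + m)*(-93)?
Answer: -40548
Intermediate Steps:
m = 462 (m = -7*(-66) = 462)
(-26 + m)*(-93) = (-26 + 462)*(-93) = 436*(-93) = -40548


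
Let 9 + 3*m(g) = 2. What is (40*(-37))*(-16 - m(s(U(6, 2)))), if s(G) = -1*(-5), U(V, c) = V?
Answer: 60680/3 ≈ 20227.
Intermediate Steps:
s(G) = 5
m(g) = -7/3 (m(g) = -3 + (⅓)*2 = -3 + ⅔ = -7/3)
(40*(-37))*(-16 - m(s(U(6, 2)))) = (40*(-37))*(-16 - 1*(-7/3)) = -1480*(-16 + 7/3) = -1480*(-41/3) = 60680/3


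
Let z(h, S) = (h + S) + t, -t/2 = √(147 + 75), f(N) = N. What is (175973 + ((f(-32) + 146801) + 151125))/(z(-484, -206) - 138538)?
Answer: -16493888669/4846108774 + 473867*√222/9692217548 ≈ -3.4028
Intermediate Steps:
t = -2*√222 (t = -2*√(147 + 75) = -2*√222 ≈ -29.799)
z(h, S) = S + h - 2*√222 (z(h, S) = (h + S) - 2*√222 = (S + h) - 2*√222 = S + h - 2*√222)
(175973 + ((f(-32) + 146801) + 151125))/(z(-484, -206) - 138538) = (175973 + ((-32 + 146801) + 151125))/((-206 - 484 - 2*√222) - 138538) = (175973 + (146769 + 151125))/((-690 - 2*√222) - 138538) = (175973 + 297894)/(-139228 - 2*√222) = 473867/(-139228 - 2*√222)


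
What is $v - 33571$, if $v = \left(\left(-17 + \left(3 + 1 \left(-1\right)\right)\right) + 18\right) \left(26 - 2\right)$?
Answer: $-33499$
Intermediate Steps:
$v = 72$ ($v = \left(\left(-17 + \left(3 - 1\right)\right) + 18\right) 24 = \left(\left(-17 + 2\right) + 18\right) 24 = \left(-15 + 18\right) 24 = 3 \cdot 24 = 72$)
$v - 33571 = 72 - 33571 = -33499$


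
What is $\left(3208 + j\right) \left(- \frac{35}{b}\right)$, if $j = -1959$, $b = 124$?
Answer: $- \frac{43715}{124} \approx -352.54$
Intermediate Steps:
$\left(3208 + j\right) \left(- \frac{35}{b}\right) = \left(3208 - 1959\right) \left(- \frac{35}{124}\right) = 1249 \left(\left(-35\right) \frac{1}{124}\right) = 1249 \left(- \frac{35}{124}\right) = - \frac{43715}{124}$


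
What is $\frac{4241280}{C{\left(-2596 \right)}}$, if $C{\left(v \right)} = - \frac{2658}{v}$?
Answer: $\frac{1835060480}{443} \approx 4.1423 \cdot 10^{6}$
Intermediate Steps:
$\frac{4241280}{C{\left(-2596 \right)}} = \frac{4241280}{\left(-2658\right) \frac{1}{-2596}} = \frac{4241280}{\left(-2658\right) \left(- \frac{1}{2596}\right)} = \frac{4241280}{\frac{1329}{1298}} = 4241280 \cdot \frac{1298}{1329} = \frac{1835060480}{443}$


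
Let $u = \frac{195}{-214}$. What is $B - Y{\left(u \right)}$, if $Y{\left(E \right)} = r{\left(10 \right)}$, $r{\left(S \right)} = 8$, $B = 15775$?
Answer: $15767$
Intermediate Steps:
$u = - \frac{195}{214}$ ($u = 195 \left(- \frac{1}{214}\right) = - \frac{195}{214} \approx -0.91121$)
$Y{\left(E \right)} = 8$
$B - Y{\left(u \right)} = 15775 - 8 = 15767$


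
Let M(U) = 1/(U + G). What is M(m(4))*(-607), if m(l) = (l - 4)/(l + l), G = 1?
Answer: -607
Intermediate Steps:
m(l) = (-4 + l)/(2*l) (m(l) = (-4 + l)/((2*l)) = (-4 + l)*(1/(2*l)) = (-4 + l)/(2*l))
M(U) = 1/(1 + U) (M(U) = 1/(U + 1) = 1/(1 + U))
M(m(4))*(-607) = -607/(1 + (1/2)*(-4 + 4)/4) = -607/(1 + (1/2)*(1/4)*0) = -607/(1 + 0) = -607/1 = 1*(-607) = -607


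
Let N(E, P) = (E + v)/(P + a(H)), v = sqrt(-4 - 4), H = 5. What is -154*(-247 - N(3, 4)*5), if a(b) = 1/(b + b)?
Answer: 1582658/41 + 15400*I*sqrt(2)/41 ≈ 38601.0 + 531.19*I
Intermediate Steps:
a(b) = 1/(2*b)
v = 2*I*sqrt(2) (v = sqrt(-8) = 2*I*sqrt(2) ≈ 2.8284*I)
N(E, P) = (E + 2*I*sqrt(2))/(1/10 + P) (N(E, P) = (E + 2*I*sqrt(2))/(P + (1/2)/5) = (E + 2*I*sqrt(2))/(P + (1/2)*(1/5)) = (E + 2*I*sqrt(2))/(P + 1/10) = (E + 2*I*sqrt(2))/(1/10 + P))
-154*(-247 - N(3, 4)*5) = -154*(-247 - 10*(3 + 2*I*sqrt(2))/(1 + 10*4)*5) = -154*(-247 - 10*(3 + 2*I*sqrt(2))/(1 + 40)*5) = -154*(-247 - 10*(3 + 2*I*sqrt(2))/41*5) = -154*(-247 - 10*(1/41)*(3 + 2*I*sqrt(2))*5) = -154*(-247 - (30/41 + 20*I*sqrt(2)/41)*5) = -154*(-247 - (150/41 + 100*I*sqrt(2)/41)) = -154*(-247 + (-150/41 - 100*I*sqrt(2)/41)) = -154*(-10277/41 - 100*I*sqrt(2)/41) = 1582658/41 + 15400*I*sqrt(2)/41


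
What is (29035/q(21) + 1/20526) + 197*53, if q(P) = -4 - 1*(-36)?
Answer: 3726977677/328416 ≈ 11348.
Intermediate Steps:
q(P) = 32 (q(P) = -4 + 36 = 32)
(29035/q(21) + 1/20526) + 197*53 = (29035/32 + 1/20526) + 197*53 = (29035*(1/32) + 1/20526) + 10441 = (29035/32 + 1/20526) + 10441 = 297986221/328416 + 10441 = 3726977677/328416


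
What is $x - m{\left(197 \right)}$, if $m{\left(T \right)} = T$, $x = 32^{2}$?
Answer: $827$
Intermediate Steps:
$x = 1024$
$x - m{\left(197 \right)} = 1024 - 197 = 827$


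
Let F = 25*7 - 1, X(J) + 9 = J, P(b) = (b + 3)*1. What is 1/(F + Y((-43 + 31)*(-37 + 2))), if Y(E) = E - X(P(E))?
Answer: 1/180 ≈ 0.0055556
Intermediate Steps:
P(b) = 3 + b (P(b) = (3 + b)*1 = 3 + b)
X(J) = -9 + J
F = 174 (F = 175 - 1 = 174)
Y(E) = 6 (Y(E) = E - (-9 + (3 + E)) = E - (-6 + E) = E + (6 - E) = 6)
1/(F + Y((-43 + 31)*(-37 + 2))) = 1/(174 + 6) = 1/180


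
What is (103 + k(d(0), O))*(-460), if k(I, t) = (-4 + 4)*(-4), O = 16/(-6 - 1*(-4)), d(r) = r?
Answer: -47380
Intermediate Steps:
O = -8 (O = 16/(-6 + 4) = 16/(-2) = 16*(-½) = -8)
k(I, t) = 0 (k(I, t) = 0*(-4) = 0)
(103 + k(d(0), O))*(-460) = (103 + 0)*(-460) = 103*(-460) = -47380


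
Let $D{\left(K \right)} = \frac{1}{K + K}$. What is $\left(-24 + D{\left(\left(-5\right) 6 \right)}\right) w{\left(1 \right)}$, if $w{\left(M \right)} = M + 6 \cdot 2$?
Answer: $- \frac{18733}{60} \approx -312.22$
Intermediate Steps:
$D{\left(K \right)} = \frac{1}{2 K}$
$w{\left(M \right)} = 12 + M$ ($w{\left(M \right)} = M + 12 = 12 + M$)
$\left(-24 + D{\left(\left(-5\right) 6 \right)}\right) w{\left(1 \right)} = \left(-24 + \frac{1}{2 \left(\left(-5\right) 6\right)}\right) \left(12 + 1\right) = \left(-24 + \frac{1}{2 \left(-30\right)}\right) 13 = \left(-24 + \frac{1}{2} \left(- \frac{1}{30}\right)\right) 13 = \left(-24 - \frac{1}{60}\right) 13 = \left(- \frac{1441}{60}\right) 13 = - \frac{18733}{60}$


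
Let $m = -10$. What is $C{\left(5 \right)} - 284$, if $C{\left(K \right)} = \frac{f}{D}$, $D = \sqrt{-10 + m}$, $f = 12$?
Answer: $-284 - \frac{6 i \sqrt{5}}{5} \approx -284.0 - 2.6833 i$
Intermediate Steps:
$D = 2 i \sqrt{5}$ ($D = \sqrt{-10 - 10} = \sqrt{-20} = 2 i \sqrt{5} \approx 4.4721 i$)
$C{\left(K \right)} = - \frac{6 i \sqrt{5}}{5}$ ($C{\left(K \right)} = \frac{12}{2 i \sqrt{5}} = 12 \left(- \frac{i \sqrt{5}}{10}\right) = - \frac{6 i \sqrt{5}}{5}$)
$C{\left(5 \right)} - 284 = - \frac{6 i \sqrt{5}}{5} - 284 = -284 - \frac{6 i \sqrt{5}}{5}$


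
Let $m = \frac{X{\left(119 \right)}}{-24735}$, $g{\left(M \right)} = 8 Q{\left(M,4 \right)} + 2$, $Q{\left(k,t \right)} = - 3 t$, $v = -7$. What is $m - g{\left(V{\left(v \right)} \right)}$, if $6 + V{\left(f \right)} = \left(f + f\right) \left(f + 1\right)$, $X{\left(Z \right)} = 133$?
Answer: $\frac{2324957}{24735} \approx 93.995$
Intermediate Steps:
$V{\left(f \right)} = -6 + 2 f \left(1 + f\right)$ ($V{\left(f \right)} = -6 + \left(f + f\right) \left(f + 1\right) = -6 + 2 f \left(1 + f\right)$)
$g{\left(M \right)} = -94$ ($g{\left(M \right)} = 8 \left(\left(-3\right) 4\right) + 2 = 8 \left(-12\right) + 2 = -96 + 2 = -94$)
$m = - \frac{133}{24735}$ ($m = \frac{133}{-24735} = 133 \left(- \frac{1}{24735}\right) = - \frac{133}{24735} \approx -0.005377$)
$m - g{\left(V{\left(v \right)} \right)} = - \frac{133}{24735} - -94 = - \frac{133}{24735} + 94 = \frac{2324957}{24735}$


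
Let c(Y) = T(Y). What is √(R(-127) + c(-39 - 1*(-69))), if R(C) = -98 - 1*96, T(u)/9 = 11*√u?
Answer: √(-194 + 99*√30) ≈ 18.661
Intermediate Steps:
T(u) = 99*√u (T(u) = 9*(11*√u) = 99*√u)
R(C) = -194 (R(C) = -98 - 96 = -194)
c(Y) = 99*√Y
√(R(-127) + c(-39 - 1*(-69))) = √(-194 + 99*√(-39 - 1*(-69))) = √(-194 + 99*√(-39 + 69)) = √(-194 + 99*√30)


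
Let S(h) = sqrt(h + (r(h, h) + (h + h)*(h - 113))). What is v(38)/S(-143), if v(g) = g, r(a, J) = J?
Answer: 19*sqrt(72930)/36465 ≈ 0.14071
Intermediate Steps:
S(h) = sqrt(2*h + 2*h*(-113 + h)) (S(h) = sqrt(h + (h + (h + h)*(h - 113))) = sqrt(h + (h + (2*h)*(-113 + h))) = sqrt(h + (h + 2*h*(-113 + h))) = sqrt(2*h + 2*h*(-113 + h)))
v(38)/S(-143) = 38/((sqrt(2)*sqrt(-143*(-112 - 143)))) = 38/((sqrt(2)*sqrt(-143*(-255)))) = 38/((sqrt(2)*sqrt(36465))) = 38/(sqrt(72930)) = 38*(sqrt(72930)/72930) = 19*sqrt(72930)/36465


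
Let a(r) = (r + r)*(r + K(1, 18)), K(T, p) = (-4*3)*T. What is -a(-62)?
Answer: -9176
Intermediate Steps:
K(T, p) = -12*T
a(r) = 2*r*(-12 + r) (a(r) = (r + r)*(r - 12*1) = (2*r)*(r - 12) = (2*r)*(-12 + r) = 2*r*(-12 + r))
-a(-62) = -2*(-62)*(-12 - 62) = -2*(-62)*(-74) = -1*9176 = -9176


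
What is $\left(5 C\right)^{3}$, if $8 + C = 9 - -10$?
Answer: $166375$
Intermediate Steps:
$C = 11$ ($C = -8 + \left(9 - -10\right) = -8 + \left(9 + 10\right) = -8 + 19 = 11$)
$\left(5 C\right)^{3} = \left(5 \cdot 11\right)^{3} = 55^{3} = 166375$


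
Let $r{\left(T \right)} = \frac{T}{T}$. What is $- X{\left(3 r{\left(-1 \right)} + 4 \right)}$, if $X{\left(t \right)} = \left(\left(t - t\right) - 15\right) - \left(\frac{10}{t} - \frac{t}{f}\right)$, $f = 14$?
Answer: $\frac{223}{14} \approx 15.929$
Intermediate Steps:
$r{\left(T \right)} = 1$
$X{\left(t \right)} = -15 - \frac{10}{t} + \frac{t}{14}$ ($X{\left(t \right)} = \left(\left(t - t\right) - 15\right) + \left(- \frac{10}{t} + \frac{t}{14}\right) = \left(0 - 15\right) + \left(- \frac{10}{t} + t \frac{1}{14}\right) = -15 + \left(- \frac{10}{t} + \frac{t}{14}\right) = -15 - \frac{10}{t} + \frac{t}{14}$)
$- X{\left(3 r{\left(-1 \right)} + 4 \right)} = - (-15 - \frac{10}{3 \cdot 1 + 4} + \frac{3 \cdot 1 + 4}{14}) = - (-15 - \frac{10}{3 + 4} + \frac{3 + 4}{14}) = - (-15 - \frac{10}{7} + \frac{1}{14} \cdot 7) = - (-15 - \frac{10}{7} + \frac{1}{2}) = \left(-1\right) \left(- \frac{223}{14}\right) = \frac{223}{14}$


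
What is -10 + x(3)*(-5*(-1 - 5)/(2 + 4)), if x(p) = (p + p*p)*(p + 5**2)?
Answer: 1670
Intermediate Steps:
x(p) = (25 + p)*(p + p**2) (x(p) = (p + p**2)*(p + 25) = (p + p**2)*(25 + p) = (25 + p)*(p + p**2))
-10 + x(3)*(-5*(-1 - 5)/(2 + 4)) = -10 + (3*(25 + 3**2 + 26*3))*(-5*(-1 - 5)/(2 + 4)) = -10 + (3*(25 + 9 + 78))*(-(-30)/6) = -10 + (3*112)*(-(-30)/6) = -10 + 336*(-5*(-1)) = -10 + 336*5 = -10 + 1680 = 1670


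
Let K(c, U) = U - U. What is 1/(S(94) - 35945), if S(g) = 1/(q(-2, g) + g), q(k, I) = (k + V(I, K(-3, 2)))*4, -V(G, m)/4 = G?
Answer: -1418/50970011 ≈ -2.7820e-5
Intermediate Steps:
K(c, U) = 0
V(G, m) = -4*G
q(k, I) = -16*I + 4*k (q(k, I) = (k - 4*I)*4 = -16*I + 4*k)
S(g) = 1/(-8 - 15*g) (S(g) = 1/((-16*g + 4*(-2)) + g) = 1/((-16*g - 8) + g) = 1/((-8 - 16*g) + g) = 1/(-8 - 15*g))
1/(S(94) - 35945) = 1/(1/(-8 - 15*94) - 35945) = 1/(1/(-8 - 1410) - 35945) = 1/(1/(-1418) - 35945) = 1/(-1/1418 - 35945) = 1/(-50970011/1418) = -1418/50970011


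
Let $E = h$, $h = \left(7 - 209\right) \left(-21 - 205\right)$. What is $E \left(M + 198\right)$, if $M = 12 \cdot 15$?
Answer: $17256456$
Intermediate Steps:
$M = 180$
$h = 45652$ ($h = \left(-202\right) \left(-226\right) = 45652$)
$E = 45652$
$E \left(M + 198\right) = 45652 \left(180 + 198\right) = 45652 \cdot 378 = 17256456$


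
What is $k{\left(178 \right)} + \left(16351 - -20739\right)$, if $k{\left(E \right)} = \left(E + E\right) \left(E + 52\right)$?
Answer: $118970$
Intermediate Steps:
$k{\left(E \right)} = 2 E \left(52 + E\right)$
$k{\left(178 \right)} + \left(16351 - -20739\right) = 2 \cdot 178 \left(52 + 178\right) + \left(16351 - -20739\right) = 2 \cdot 178 \cdot 230 + \left(16351 + 20739\right) = 81880 + 37090 = 118970$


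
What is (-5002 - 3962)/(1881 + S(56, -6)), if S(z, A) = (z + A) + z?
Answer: -8964/1987 ≈ -4.5113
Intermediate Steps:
S(z, A) = A + 2*z (S(z, A) = (A + z) + z = A + 2*z)
(-5002 - 3962)/(1881 + S(56, -6)) = (-5002 - 3962)/(1881 + (-6 + 2*56)) = -8964/(1881 + (-6 + 112)) = -8964/(1881 + 106) = -8964/1987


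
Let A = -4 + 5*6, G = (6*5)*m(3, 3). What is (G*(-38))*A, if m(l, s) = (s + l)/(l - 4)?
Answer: 177840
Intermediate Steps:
m(l, s) = (l + s)/(-4 + l)
G = -180 (G = (6*5)*((3 + 3)/(-4 + 3)) = 30*(6/(-1)) = 30*(-1*6) = 30*(-6) = -180)
A = 26 (A = -4 + 30 = 26)
(G*(-38))*A = -180*(-38)*26 = 6840*26 = 177840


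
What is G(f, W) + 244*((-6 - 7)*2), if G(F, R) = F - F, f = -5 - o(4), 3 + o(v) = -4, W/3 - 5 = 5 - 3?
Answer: -6344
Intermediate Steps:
W = 21 (W = 15 + 3*(5 - 3) = 15 + 3*2 = 15 + 6 = 21)
o(v) = -7 (o(v) = -3 - 4 = -7)
f = 2 (f = -5 - 1*(-7) = -5 + 7 = 2)
G(F, R) = 0
G(f, W) + 244*((-6 - 7)*2) = 0 + 244*((-6 - 7)*2) = 0 + 244*(-13*2) = 0 + 244*(-26) = 0 - 6344 = -6344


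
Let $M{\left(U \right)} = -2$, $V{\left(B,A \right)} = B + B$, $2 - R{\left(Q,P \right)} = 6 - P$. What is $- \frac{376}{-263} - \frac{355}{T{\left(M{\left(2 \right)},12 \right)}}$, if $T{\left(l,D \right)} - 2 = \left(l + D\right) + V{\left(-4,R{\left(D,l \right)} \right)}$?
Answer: $- \frac{91861}{1052} \approx -87.32$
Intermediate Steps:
$R{\left(Q,P \right)} = -4 + P$ ($R{\left(Q,P \right)} = 2 - \left(6 - P\right) = 2 + \left(-6 + P\right) = -4 + P$)
$V{\left(B,A \right)} = 2 B$
$T{\left(l,D \right)} = -6 + D + l$ ($T{\left(l,D \right)} = 2 + \left(\left(l + D\right) + 2 \left(-4\right)\right) = 2 - \left(8 - D - l\right) = 2 + \left(-8 + D + l\right) = -6 + D + l$)
$- \frac{376}{-263} - \frac{355}{T{\left(M{\left(2 \right)},12 \right)}} = - \frac{376}{-263} - \frac{355}{-6 + 12 - 2} = \left(-376\right) \left(- \frac{1}{263}\right) - \frac{355}{4} = \frac{376}{263} - \frac{355}{4} = - \frac{91861}{1052}$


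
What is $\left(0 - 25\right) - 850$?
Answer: $-875$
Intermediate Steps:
$\left(0 - 25\right) - 850 = -25 - 850 = -875$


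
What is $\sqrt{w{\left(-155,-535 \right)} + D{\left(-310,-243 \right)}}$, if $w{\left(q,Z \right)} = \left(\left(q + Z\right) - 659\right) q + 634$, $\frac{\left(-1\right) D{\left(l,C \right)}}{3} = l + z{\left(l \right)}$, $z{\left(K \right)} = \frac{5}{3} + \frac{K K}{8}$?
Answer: $\frac{\sqrt{698466}}{2} \approx 417.87$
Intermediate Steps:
$z{\left(K \right)} = \frac{5}{3} + \frac{K^{2}}{8}$ ($z{\left(K \right)} = 5 \cdot \frac{1}{3} + K^{2} \cdot \frac{1}{8} = \frac{5}{3} + \frac{K^{2}}{8}$)
$D{\left(l,C \right)} = -5 - 3 l - \frac{3 l^{2}}{8}$ ($D{\left(l,C \right)} = - 3 \left(l + \left(\frac{5}{3} + \frac{l^{2}}{8}\right)\right) = - 3 \left(\frac{5}{3} + l + \frac{l^{2}}{8}\right) = -5 - 3 l - \frac{3 l^{2}}{8}$)
$w{\left(q,Z \right)} = 634 + q \left(-659 + Z + q\right)$ ($w{\left(q,Z \right)} = \left(\left(Z + q\right) - 659\right) q + 634 = \left(-659 + Z + q\right) q + 634 = q \left(-659 + Z + q\right) + 634 = 634 + q \left(-659 + Z + q\right)$)
$\sqrt{w{\left(-155,-535 \right)} + D{\left(-310,-243 \right)}} = \sqrt{\left(634 + \left(-155\right)^{2} - -102145 - -82925\right) - \left(-925 + \frac{72075}{2}\right)} = \sqrt{\left(634 + 24025 + 102145 + 82925\right) - \frac{70225}{2}} = \sqrt{209729 - \frac{70225}{2}} = \sqrt{\frac{349233}{2}} = \frac{\sqrt{698466}}{2}$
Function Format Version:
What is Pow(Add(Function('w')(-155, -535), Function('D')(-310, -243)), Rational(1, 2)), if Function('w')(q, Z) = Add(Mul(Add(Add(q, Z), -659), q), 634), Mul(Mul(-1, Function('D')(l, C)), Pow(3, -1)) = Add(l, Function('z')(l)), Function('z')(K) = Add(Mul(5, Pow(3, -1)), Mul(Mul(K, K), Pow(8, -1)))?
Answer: Mul(Rational(1, 2), Pow(698466, Rational(1, 2))) ≈ 417.87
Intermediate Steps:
Function('z')(K) = Add(Rational(5, 3), Mul(Rational(1, 8), Pow(K, 2))) (Function('z')(K) = Add(Mul(5, Rational(1, 3)), Mul(Pow(K, 2), Rational(1, 8))) = Add(Rational(5, 3), Mul(Rational(1, 8), Pow(K, 2))))
Function('D')(l, C) = Add(-5, Mul(-3, l), Mul(Rational(-3, 8), Pow(l, 2))) (Function('D')(l, C) = Mul(-3, Add(l, Add(Rational(5, 3), Mul(Rational(1, 8), Pow(l, 2))))) = Mul(-3, Add(Rational(5, 3), l, Mul(Rational(1, 8), Pow(l, 2)))) = Add(-5, Mul(-3, l), Mul(Rational(-3, 8), Pow(l, 2))))
Function('w')(q, Z) = Add(634, Mul(q, Add(-659, Z, q))) (Function('w')(q, Z) = Add(Mul(Add(Add(Z, q), -659), q), 634) = Add(Mul(Add(-659, Z, q), q), 634) = Add(Mul(q, Add(-659, Z, q)), 634) = Add(634, Mul(q, Add(-659, Z, q))))
Pow(Add(Function('w')(-155, -535), Function('D')(-310, -243)), Rational(1, 2)) = Pow(Add(Add(634, Pow(-155, 2), Mul(-659, -155), Mul(-535, -155)), Add(-5, Mul(-3, -310), Mul(Rational(-3, 8), Pow(-310, 2)))), Rational(1, 2)) = Pow(Add(Add(634, 24025, 102145, 82925), Add(-5, 930, Mul(Rational(-3, 8), 96100))), Rational(1, 2)) = Pow(Add(209729, Add(-5, 930, Rational(-72075, 2))), Rational(1, 2)) = Pow(Add(209729, Rational(-70225, 2)), Rational(1, 2)) = Pow(Rational(349233, 2), Rational(1, 2)) = Mul(Rational(1, 2), Pow(698466, Rational(1, 2)))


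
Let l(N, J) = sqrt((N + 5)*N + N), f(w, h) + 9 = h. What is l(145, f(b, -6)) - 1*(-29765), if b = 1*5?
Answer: 29765 + sqrt(21895) ≈ 29913.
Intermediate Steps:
b = 5
f(w, h) = -9 + h
l(N, J) = sqrt(N + N*(5 + N)) (l(N, J) = sqrt((5 + N)*N + N) = sqrt(N*(5 + N) + N) = sqrt(N + N*(5 + N)))
l(145, f(b, -6)) - 1*(-29765) = sqrt(145*(6 + 145)) - 1*(-29765) = sqrt(145*151) + 29765 = sqrt(21895) + 29765 = 29765 + sqrt(21895)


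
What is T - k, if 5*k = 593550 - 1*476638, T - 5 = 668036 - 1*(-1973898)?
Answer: 13092783/5 ≈ 2.6186e+6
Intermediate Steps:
T = 2641939 (T = 5 + (668036 - 1*(-1973898)) = 5 + (668036 + 1973898) = 5 + 2641934 = 2641939)
k = 116912/5 (k = (593550 - 1*476638)/5 = (593550 - 476638)/5 = (⅕)*116912 = 116912/5 ≈ 23382.)
T - k = 2641939 - 1*116912/5 = 2641939 - 116912/5 = 13092783/5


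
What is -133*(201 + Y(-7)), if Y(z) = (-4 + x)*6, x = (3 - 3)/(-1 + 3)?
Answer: -23541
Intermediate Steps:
x = 0 (x = 0/2 = 0*(1/2) = 0)
Y(z) = -24 (Y(z) = (-4 + 0)*6 = -4*6 = -24)
-133*(201 + Y(-7)) = -133*(201 - 24) = -133*177 = -23541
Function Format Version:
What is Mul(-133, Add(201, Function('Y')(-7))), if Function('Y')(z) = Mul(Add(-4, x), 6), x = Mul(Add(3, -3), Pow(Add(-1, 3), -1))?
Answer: -23541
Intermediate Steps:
x = 0 (x = Mul(0, Pow(2, -1)) = Mul(0, Rational(1, 2)) = 0)
Function('Y')(z) = -24 (Function('Y')(z) = Mul(Add(-4, 0), 6) = Mul(-4, 6) = -24)
Mul(-133, Add(201, Function('Y')(-7))) = Mul(-133, Add(201, -24)) = Mul(-133, 177) = -23541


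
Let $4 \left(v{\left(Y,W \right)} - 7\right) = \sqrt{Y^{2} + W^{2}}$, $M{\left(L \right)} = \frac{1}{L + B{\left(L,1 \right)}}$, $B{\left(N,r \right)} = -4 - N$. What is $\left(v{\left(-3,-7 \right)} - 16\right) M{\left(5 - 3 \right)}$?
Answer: $\frac{9}{4} - \frac{\sqrt{58}}{16} \approx 1.774$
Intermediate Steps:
$M{\left(L \right)} = - \frac{1}{4}$ ($M{\left(L \right)} = \frac{1}{L - \left(4 + L\right)} = \frac{1}{-4} = - \frac{1}{4}$)
$v{\left(Y,W \right)} = 7 + \frac{\sqrt{W^{2} + Y^{2}}}{4}$ ($v{\left(Y,W \right)} = 7 + \frac{\sqrt{Y^{2} + W^{2}}}{4} = 7 + \frac{\sqrt{W^{2} + Y^{2}}}{4}$)
$\left(v{\left(-3,-7 \right)} - 16\right) M{\left(5 - 3 \right)} = \left(\left(7 + \frac{\sqrt{\left(-7\right)^{2} + \left(-3\right)^{2}}}{4}\right) - 16\right) \left(- \frac{1}{4}\right) = \left(\left(7 + \frac{\sqrt{49 + 9}}{4}\right) - 16\right) \left(- \frac{1}{4}\right) = \left(\left(7 + \frac{\sqrt{58}}{4}\right) - 16\right) \left(- \frac{1}{4}\right) = \left(-9 + \frac{\sqrt{58}}{4}\right) \left(- \frac{1}{4}\right) = \frac{9}{4} - \frac{\sqrt{58}}{16}$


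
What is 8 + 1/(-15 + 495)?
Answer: 3841/480 ≈ 8.0021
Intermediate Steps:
8 + 1/(-15 + 495) = 8 + 1/480 = 3841/480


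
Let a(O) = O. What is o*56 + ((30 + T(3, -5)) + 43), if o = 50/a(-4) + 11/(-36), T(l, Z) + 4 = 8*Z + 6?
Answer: -6139/9 ≈ -682.11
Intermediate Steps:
T(l, Z) = 2 + 8*Z (T(l, Z) = -4 + (8*Z + 6) = -4 + (6 + 8*Z) = 2 + 8*Z)
o = -461/36 (o = 50/(-4) + 11/(-36) = 50*(-¼) + 11*(-1/36) = -25/2 - 11/36 = -461/36 ≈ -12.806)
o*56 + ((30 + T(3, -5)) + 43) = -461/36*56 + ((30 + (2 + 8*(-5))) + 43) = -6454/9 + ((30 + (2 - 40)) + 43) = -6454/9 + ((30 - 38) + 43) = -6454/9 + (-8 + 43) = -6454/9 + 35 = -6139/9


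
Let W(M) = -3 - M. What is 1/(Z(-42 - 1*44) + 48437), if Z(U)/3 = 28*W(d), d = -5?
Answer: 1/48605 ≈ 2.0574e-5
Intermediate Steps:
Z(U) = 168 (Z(U) = 3*(28*(-3 - 1*(-5))) = 3*(28*(-3 + 5)) = 3*(28*2) = 3*56 = 168)
1/(Z(-42 - 1*44) + 48437) = 1/(168 + 48437) = 1/48605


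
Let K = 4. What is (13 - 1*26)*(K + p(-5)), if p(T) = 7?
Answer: -143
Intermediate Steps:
(13 - 1*26)*(K + p(-5)) = (13 - 1*26)*(4 + 7) = (13 - 26)*11 = -13*11 = -143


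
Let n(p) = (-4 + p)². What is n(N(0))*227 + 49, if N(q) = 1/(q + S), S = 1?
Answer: 2092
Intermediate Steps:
N(q) = 1/(1 + q) (N(q) = 1/(q + 1) = 1/(1 + q))
n(N(0))*227 + 49 = (-4 + 1/(1 + 0))²*227 + 49 = (-4 + 1/1)²*227 + 49 = (-4 + 1)²*227 + 49 = (-3)²*227 + 49 = 9*227 + 49 = 2043 + 49 = 2092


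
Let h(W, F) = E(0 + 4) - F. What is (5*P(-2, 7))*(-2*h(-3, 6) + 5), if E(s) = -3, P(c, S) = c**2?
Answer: 460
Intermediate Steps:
h(W, F) = -3 - F
(5*P(-2, 7))*(-2*h(-3, 6) + 5) = (5*(-2)**2)*(-2*(-3 - 1*6) + 5) = (5*4)*(-2*(-3 - 6) + 5) = 20*(-2*(-9) + 5) = 20*(18 + 5) = 20*23 = 460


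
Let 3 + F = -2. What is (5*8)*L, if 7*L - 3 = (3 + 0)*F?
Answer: -480/7 ≈ -68.571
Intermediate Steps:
F = -5 (F = -3 - 2 = -5)
L = -12/7 (L = 3/7 + ((3 + 0)*(-5))/7 = 3/7 + (3*(-5))/7 = 3/7 + (⅐)*(-15) = 3/7 - 15/7 = -12/7 ≈ -1.7143)
(5*8)*L = (5*8)*(-12/7) = 40*(-12/7) = -480/7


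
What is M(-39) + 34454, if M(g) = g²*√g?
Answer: 34454 + 1521*I*√39 ≈ 34454.0 + 9498.6*I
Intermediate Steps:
M(g) = g^(5/2)
M(-39) + 34454 = (-39)^(5/2) + 34454 = 1521*I*√39 + 34454 = 34454 + 1521*I*√39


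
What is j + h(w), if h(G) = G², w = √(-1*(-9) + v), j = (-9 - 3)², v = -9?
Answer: 144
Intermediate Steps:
j = 144 (j = (-12)² = 144)
w = 0 (w = √(-1*(-9) - 9) = √(9 - 9) = √0 = 0)
j + h(w) = 144 + 0² = 144 + 0 = 144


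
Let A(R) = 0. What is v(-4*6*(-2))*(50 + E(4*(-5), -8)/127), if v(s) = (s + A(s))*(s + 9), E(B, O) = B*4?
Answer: 17154720/127 ≈ 1.3508e+5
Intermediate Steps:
E(B, O) = 4*B
v(s) = s*(9 + s) (v(s) = (s + 0)*(s + 9) = s*(9 + s))
v(-4*6*(-2))*(50 + E(4*(-5), -8)/127) = ((-4*6*(-2))*(9 - 4*6*(-2)))*(50 + (4*(4*(-5)))/127) = ((-24*(-2))*(9 - 24*(-2)))*(50 + (4*(-20))*(1/127)) = (48*(9 + 48))*(50 - 80*1/127) = (48*57)*(50 - 80/127) = 2736*(6270/127) = 17154720/127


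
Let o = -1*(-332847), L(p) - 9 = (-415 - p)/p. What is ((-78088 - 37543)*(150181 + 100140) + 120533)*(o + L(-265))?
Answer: -510625802153851164/53 ≈ -9.6345e+15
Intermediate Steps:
L(p) = 9 + (-415 - p)/p
o = 332847
((-78088 - 37543)*(150181 + 100140) + 120533)*(o + L(-265)) = ((-78088 - 37543)*(150181 + 100140) + 120533)*(332847 + (8 - 415/(-265))) = (-115631*250321 + 120533)*(332847 + (8 - 415*(-1/265))) = (-28944867551 + 120533)*(332847 + (8 + 83/53)) = -28944747018*(332847 + 507/53) = -28944747018*17641398/53 = -510625802153851164/53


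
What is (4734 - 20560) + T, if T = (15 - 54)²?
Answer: -14305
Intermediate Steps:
T = 1521 (T = (-39)² = 1521)
(4734 - 20560) + T = (4734 - 20560) + 1521 = -15826 + 1521 = -14305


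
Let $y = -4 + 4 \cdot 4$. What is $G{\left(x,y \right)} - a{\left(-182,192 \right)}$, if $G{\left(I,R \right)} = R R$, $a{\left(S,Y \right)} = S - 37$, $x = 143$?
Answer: $363$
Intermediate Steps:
$y = 12$ ($y = -4 + 16 = 12$)
$a{\left(S,Y \right)} = -37 + S$
$G{\left(I,R \right)} = R^{2}$
$G{\left(x,y \right)} - a{\left(-182,192 \right)} = 12^{2} - \left(-37 - 182\right) = 144 - -219 = 144 + 219 = 363$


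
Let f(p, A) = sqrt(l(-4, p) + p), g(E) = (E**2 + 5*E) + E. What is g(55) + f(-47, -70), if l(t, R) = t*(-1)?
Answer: 3355 + I*sqrt(43) ≈ 3355.0 + 6.5574*I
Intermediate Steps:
l(t, R) = -t
g(E) = E**2 + 6*E
f(p, A) = sqrt(4 + p) (f(p, A) = sqrt(-1*(-4) + p) = sqrt(4 + p))
g(55) + f(-47, -70) = 55*(6 + 55) + sqrt(4 - 47) = 55*61 + sqrt(-43) = 3355 + I*sqrt(43)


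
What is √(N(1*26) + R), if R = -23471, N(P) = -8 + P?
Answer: I*√23453 ≈ 153.14*I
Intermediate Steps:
√(N(1*26) + R) = √((-8 + 1*26) - 23471) = √((-8 + 26) - 23471) = √(18 - 23471) = √(-23453) = I*√23453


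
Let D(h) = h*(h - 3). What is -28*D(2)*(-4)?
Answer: -224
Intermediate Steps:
D(h) = h*(-3 + h)
-28*D(2)*(-4) = -56*(-3 + 2)*(-4) = -56*(-1)*(-4) = -28*(-2)*(-4) = 56*(-4) = -224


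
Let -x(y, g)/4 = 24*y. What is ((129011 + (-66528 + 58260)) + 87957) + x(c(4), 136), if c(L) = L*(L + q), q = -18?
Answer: 214076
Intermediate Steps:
c(L) = L*(-18 + L) (c(L) = L*(L - 18) = L*(-18 + L))
x(y, g) = -96*y
((129011 + (-66528 + 58260)) + 87957) + x(c(4), 136) = ((129011 + (-66528 + 58260)) + 87957) - 384*(-18 + 4) = ((129011 - 8268) + 87957) - 384*(-14) = (120743 + 87957) - 96*(-56) = 208700 + 5376 = 214076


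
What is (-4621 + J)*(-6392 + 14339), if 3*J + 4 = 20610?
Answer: 17862207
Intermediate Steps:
J = 20606/3 (J = -4/3 + (⅓)*20610 = -4/3 + 6870 = 20606/3 ≈ 6868.7)
(-4621 + J)*(-6392 + 14339) = (-4621 + 20606/3)*(-6392 + 14339) = (6743/3)*7947 = 17862207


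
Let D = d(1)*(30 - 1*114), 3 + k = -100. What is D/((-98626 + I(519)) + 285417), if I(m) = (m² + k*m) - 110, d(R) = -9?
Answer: 252/134195 ≈ 0.0018779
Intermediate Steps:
k = -103 (k = -3 - 100 = -103)
I(m) = -110 + m² - 103*m (I(m) = (m² - 103*m) - 110 = -110 + m² - 103*m)
D = 756 (D = -9*(30 - 1*114) = -9*(30 - 114) = -9*(-84) = 756)
D/((-98626 + I(519)) + 285417) = 756/((-98626 + (-110 + 519² - 103*519)) + 285417) = 756/((-98626 + (-110 + 269361 - 53457)) + 285417) = 756/((-98626 + 215794) + 285417) = 756/(117168 + 285417) = 756/402585 = 756*(1/402585) = 252/134195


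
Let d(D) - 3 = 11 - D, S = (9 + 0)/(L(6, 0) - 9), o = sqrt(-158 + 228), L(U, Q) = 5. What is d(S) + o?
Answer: 65/4 + sqrt(70) ≈ 24.617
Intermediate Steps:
o = sqrt(70) ≈ 8.3666
S = -9/4 (S = (9 + 0)/(5 - 9) = 9/(-4) = 9*(-1/4) = -9/4 ≈ -2.2500)
d(D) = 14 - D (d(D) = 3 + (11 - D) = 14 - D)
d(S) + o = (14 - 1*(-9/4)) + sqrt(70) = (14 + 9/4) + sqrt(70) = 65/4 + sqrt(70)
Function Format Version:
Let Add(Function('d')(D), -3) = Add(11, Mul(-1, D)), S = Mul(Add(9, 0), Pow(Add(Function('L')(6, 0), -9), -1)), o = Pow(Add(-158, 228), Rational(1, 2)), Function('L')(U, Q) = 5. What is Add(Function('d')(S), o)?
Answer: Add(Rational(65, 4), Pow(70, Rational(1, 2))) ≈ 24.617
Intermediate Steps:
o = Pow(70, Rational(1, 2)) ≈ 8.3666
S = Rational(-9, 4) (S = Mul(Add(9, 0), Pow(Add(5, -9), -1)) = Mul(9, Pow(-4, -1)) = Mul(9, Rational(-1, 4)) = Rational(-9, 4) ≈ -2.2500)
Function('d')(D) = Add(14, Mul(-1, D)) (Function('d')(D) = Add(3, Add(11, Mul(-1, D))) = Add(14, Mul(-1, D)))
Add(Function('d')(S), o) = Add(Add(14, Mul(-1, Rational(-9, 4))), Pow(70, Rational(1, 2))) = Add(Add(14, Rational(9, 4)), Pow(70, Rational(1, 2))) = Add(Rational(65, 4), Pow(70, Rational(1, 2)))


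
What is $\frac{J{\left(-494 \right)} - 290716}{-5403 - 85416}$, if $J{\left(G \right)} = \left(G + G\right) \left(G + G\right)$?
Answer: $- \frac{228476}{30273} \approx -7.5472$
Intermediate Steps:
$J{\left(G \right)} = 4 G^{2}$ ($J{\left(G \right)} = 2 G 2 G = 4 G^{2}$)
$\frac{J{\left(-494 \right)} - 290716}{-5403 - 85416} = \frac{4 \left(-494\right)^{2} - 290716}{-5403 - 85416} = \frac{4 \cdot 244036 - 290716}{-90819} = \left(976144 - 290716\right) \left(- \frac{1}{90819}\right) = 685428 \left(- \frac{1}{90819}\right) = - \frac{228476}{30273}$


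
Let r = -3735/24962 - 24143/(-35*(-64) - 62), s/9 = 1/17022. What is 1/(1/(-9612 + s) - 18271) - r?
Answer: 152158740390936658426/13543866137882492181 ≈ 11.235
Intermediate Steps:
s = 3/5674 (s = 9/17022 = 9*(1/17022) = 3/5674 ≈ 0.00052873)
r = -152698099/13591809 (r = -3735*1/24962 - 24143/(2240 - 62) = -3735/24962 - 24143/2178 = -152698099/13591809 ≈ -11.235)
1/(1/(-9612 + s) - 18271) - r = 1/(1/(-9612 + 3/5674) - 18271) - 1*(-152698099/13591809) = 1/(1/(-54538485/5674) - 18271) + 152698099/13591809 = 1/(-5674/54538485 - 18271) + 152698099/13591809 = 1/(-996472665109/54538485) + 152698099/13591809 = -54538485/996472665109 + 152698099/13591809 = 152158740390936658426/13543866137882492181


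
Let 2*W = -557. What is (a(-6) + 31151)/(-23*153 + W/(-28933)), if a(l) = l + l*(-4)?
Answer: -1803625354/203629897 ≈ -8.8574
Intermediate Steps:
a(l) = -3*l (a(l) = l - 4*l = -3*l)
W = -557/2 (W = (1/2)*(-557) = -557/2 ≈ -278.50)
(a(-6) + 31151)/(-23*153 + W/(-28933)) = (-3*(-6) + 31151)/(-23*153 - 557/2/(-28933)) = (18 + 31151)/(-3519 - 557/2*(-1/28933)) = 31169/(-3519 + 557/57866) = 31169/(-203629897/57866) = 31169*(-57866/203629897) = -1803625354/203629897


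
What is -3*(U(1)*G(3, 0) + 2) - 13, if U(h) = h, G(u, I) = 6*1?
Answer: -37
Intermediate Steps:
G(u, I) = 6
-3*(U(1)*G(3, 0) + 2) - 13 = -3*(1*6 + 2) - 13 = -3*(6 + 2) - 13 = -3*8 - 13 = -24 - 13 = -37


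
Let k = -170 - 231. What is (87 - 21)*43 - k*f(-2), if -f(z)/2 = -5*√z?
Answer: 2838 + 4010*I*√2 ≈ 2838.0 + 5671.0*I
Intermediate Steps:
k = -401
f(z) = 10*√z (f(z) = -(-10)*√z = 10*√z)
(87 - 21)*43 - k*f(-2) = (87 - 21)*43 - (-401)*10*√(-2) = 66*43 - (-401)*10*(I*√2) = 2838 - (-401)*10*I*√2 = 2838 - (-4010)*I*√2 = 2838 + 4010*I*√2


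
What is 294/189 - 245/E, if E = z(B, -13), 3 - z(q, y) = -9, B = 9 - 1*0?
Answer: -679/36 ≈ -18.861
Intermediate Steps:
B = 9 (B = 9 + 0 = 9)
z(q, y) = 12 (z(q, y) = 3 - 1*(-9) = 3 + 9 = 12)
E = 12
294/189 - 245/E = 294/189 - 245/12 = 294*(1/189) - 245*1/12 = 14/9 - 245/12 = -679/36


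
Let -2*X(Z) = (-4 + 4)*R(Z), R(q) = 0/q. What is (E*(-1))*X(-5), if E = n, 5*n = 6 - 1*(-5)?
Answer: 0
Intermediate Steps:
R(q) = 0
n = 11/5 (n = (6 - 1*(-5))/5 = (6 + 5)/5 = (⅕)*11 = 11/5 ≈ 2.2000)
E = 11/5 ≈ 2.2000
X(Z) = 0 (X(Z) = -(-4 + 4)*0/2 = -0*0 = -½*0 = 0)
(E*(-1))*X(-5) = ((11/5)*(-1))*0 = -11/5*0 = 0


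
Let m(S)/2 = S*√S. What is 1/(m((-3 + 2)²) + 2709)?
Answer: 1/2711 ≈ 0.00036887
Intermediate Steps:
m(S) = 2*S^(3/2) (m(S) = 2*(S*√S) = 2*S^(3/2))
1/(m((-3 + 2)²) + 2709) = 1/(2*((-3 + 2)²)^(3/2) + 2709) = 1/(2*((-1)²)^(3/2) + 2709) = 1/(2*1^(3/2) + 2709) = 1/(2*1 + 2709) = 1/(2 + 2709) = 1/2711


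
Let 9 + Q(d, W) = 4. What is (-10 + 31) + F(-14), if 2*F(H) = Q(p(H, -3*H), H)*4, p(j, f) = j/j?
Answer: 11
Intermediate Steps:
p(j, f) = 1
Q(d, W) = -5 (Q(d, W) = -9 + 4 = -5)
F(H) = -10 (F(H) = (-5*4)/2 = (½)*(-20) = -10)
(-10 + 31) + F(-14) = (-10 + 31) - 10 = 21 - 10 = 11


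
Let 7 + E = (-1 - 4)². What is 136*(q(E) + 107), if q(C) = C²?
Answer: 58616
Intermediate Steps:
E = 18 (E = -7 + (-1 - 4)² = -7 + (-5)² = -7 + 25 = 18)
136*(q(E) + 107) = 136*(18² + 107) = 136*(324 + 107) = 136*431 = 58616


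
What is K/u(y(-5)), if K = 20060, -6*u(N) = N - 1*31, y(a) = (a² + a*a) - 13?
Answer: -20060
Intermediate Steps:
y(a) = -13 + 2*a² (y(a) = (a² + a²) - 13 = 2*a² - 13 = -13 + 2*a²)
u(N) = 31/6 - N/6 (u(N) = -(N - 1*31)/6 = -(N - 31)/6 = -(-31 + N)/6 = 31/6 - N/6)
K/u(y(-5)) = 20060/(31/6 - (-13 + 2*(-5)²)/6) = 20060/(31/6 - (-13 + 2*25)/6) = 20060/(31/6 - (-13 + 50)/6) = 20060/(31/6 - ⅙*37) = 20060/(31/6 - 37/6) = 20060/(-1) = 20060*(-1) = -20060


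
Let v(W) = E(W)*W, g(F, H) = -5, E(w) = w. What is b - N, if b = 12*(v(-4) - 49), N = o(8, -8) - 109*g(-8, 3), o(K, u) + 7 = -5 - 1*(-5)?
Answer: -934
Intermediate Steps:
o(K, u) = -7 (o(K, u) = -7 + (-5 - 1*(-5)) = -7 + (-5 + 5) = -7 + 0 = -7)
v(W) = W**2 (v(W) = W*W = W**2)
N = 538 (N = -7 - 109*(-5) = -7 + 545 = 538)
b = -396 (b = 12*((-4)**2 - 49) = 12*(16 - 49) = 12*(-33) = -396)
b - N = -396 - 1*538 = -396 - 538 = -934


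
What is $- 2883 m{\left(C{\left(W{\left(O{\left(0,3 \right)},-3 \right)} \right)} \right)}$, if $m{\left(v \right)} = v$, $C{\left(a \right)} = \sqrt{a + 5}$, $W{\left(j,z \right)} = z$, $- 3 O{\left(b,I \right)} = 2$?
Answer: $- 2883 \sqrt{2} \approx -4077.2$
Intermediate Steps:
$O{\left(b,I \right)} = - \frac{2}{3}$ ($O{\left(b,I \right)} = \left(- \frac{1}{3}\right) 2 = - \frac{2}{3}$)
$C{\left(a \right)} = \sqrt{5 + a}$
$- 2883 m{\left(C{\left(W{\left(O{\left(0,3 \right)},-3 \right)} \right)} \right)} = - 2883 \sqrt{5 - 3} = - 2883 \sqrt{2}$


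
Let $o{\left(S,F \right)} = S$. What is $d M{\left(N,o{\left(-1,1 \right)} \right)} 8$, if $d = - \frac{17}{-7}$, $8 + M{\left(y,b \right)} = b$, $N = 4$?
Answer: $- \frac{1224}{7} \approx -174.86$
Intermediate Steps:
$M{\left(y,b \right)} = -8 + b$
$d = \frac{17}{7}$ ($d = \left(-17\right) \left(- \frac{1}{7}\right) = \frac{17}{7} \approx 2.4286$)
$d M{\left(N,o{\left(-1,1 \right)} \right)} 8 = \frac{17 \left(-8 - 1\right)}{7} \cdot 8 = \frac{17}{7} \left(-9\right) 8 = \left(- \frac{153}{7}\right) 8 = - \frac{1224}{7}$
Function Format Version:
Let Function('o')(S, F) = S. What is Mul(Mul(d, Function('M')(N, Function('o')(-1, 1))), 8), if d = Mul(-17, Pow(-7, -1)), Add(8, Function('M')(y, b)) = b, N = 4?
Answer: Rational(-1224, 7) ≈ -174.86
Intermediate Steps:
Function('M')(y, b) = Add(-8, b)
d = Rational(17, 7) (d = Mul(-17, Rational(-1, 7)) = Rational(17, 7) ≈ 2.4286)
Mul(Mul(d, Function('M')(N, Function('o')(-1, 1))), 8) = Mul(Mul(Rational(17, 7), Add(-8, -1)), 8) = Mul(Mul(Rational(17, 7), -9), 8) = Mul(Rational(-153, 7), 8) = Rational(-1224, 7)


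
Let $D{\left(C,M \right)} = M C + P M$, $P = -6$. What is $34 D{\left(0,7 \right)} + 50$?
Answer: $-1378$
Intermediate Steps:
$D{\left(C,M \right)} = - 6 M + C M$ ($D{\left(C,M \right)} = M C - 6 M = C M - 6 M = - 6 M + C M$)
$34 D{\left(0,7 \right)} + 50 = 34 \cdot 7 \left(-6 + 0\right) + 50 = 34 \cdot 7 \left(-6\right) + 50 = 34 \left(-42\right) + 50 = -1428 + 50 = -1378$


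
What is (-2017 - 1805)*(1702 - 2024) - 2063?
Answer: 1228621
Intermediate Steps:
(-2017 - 1805)*(1702 - 2024) - 2063 = -3822*(-322) - 2063 = 1230684 - 2063 = 1228621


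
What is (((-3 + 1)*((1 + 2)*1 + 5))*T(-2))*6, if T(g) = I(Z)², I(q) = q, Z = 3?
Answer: -864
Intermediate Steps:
T(g) = 9 (T(g) = 3² = 9)
(((-3 + 1)*((1 + 2)*1 + 5))*T(-2))*6 = (((-3 + 1)*((1 + 2)*1 + 5))*9)*6 = (-2*(3*1 + 5)*9)*6 = (-2*(3 + 5)*9)*6 = (-2*8*9)*6 = -16*9*6 = -144*6 = -864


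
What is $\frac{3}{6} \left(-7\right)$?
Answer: $- \frac{7}{2} \approx -3.5$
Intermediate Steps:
$\frac{3}{6} \left(-7\right) = 3 \cdot \frac{1}{6} \left(-7\right) = \frac{1}{2} \left(-7\right) = - \frac{7}{2}$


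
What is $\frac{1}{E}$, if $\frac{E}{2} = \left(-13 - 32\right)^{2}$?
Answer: $\frac{1}{4050} \approx 0.00024691$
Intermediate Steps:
$E = 4050$ ($E = 2 \left(-13 - 32\right)^{2} = 2 \left(-45\right)^{2} = 2 \cdot 2025 = 4050$)
$\frac{1}{E} = \frac{1}{4050}$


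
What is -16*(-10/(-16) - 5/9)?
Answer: -10/9 ≈ -1.1111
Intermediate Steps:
-16*(-10/(-16) - 5/9) = -16*(-10*(-1/16) - 5*1/9) = -16*(5/8 - 5/9) = -16*5/72 = -10/9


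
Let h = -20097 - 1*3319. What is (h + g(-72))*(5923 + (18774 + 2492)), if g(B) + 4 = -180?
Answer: -641660400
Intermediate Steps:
g(B) = -184 (g(B) = -4 - 180 = -184)
h = -23416 (h = -20097 - 3319 = -23416)
(h + g(-72))*(5923 + (18774 + 2492)) = (-23416 - 184)*(5923 + (18774 + 2492)) = -23600*(5923 + 21266) = -23600*27189 = -641660400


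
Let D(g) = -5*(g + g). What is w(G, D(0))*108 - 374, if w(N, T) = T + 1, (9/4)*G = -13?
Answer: -266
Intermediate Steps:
D(g) = -10*g
G = -52/9 (G = (4/9)*(-13) = -52/9 ≈ -5.7778)
w(N, T) = 1 + T
w(G, D(0))*108 - 374 = (1 - 10*0)*108 - 374 = (1 + 0)*108 - 374 = 1*108 - 374 = 108 - 374 = -266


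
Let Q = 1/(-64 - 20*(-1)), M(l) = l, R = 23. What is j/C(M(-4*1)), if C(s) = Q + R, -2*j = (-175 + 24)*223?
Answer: 740806/1011 ≈ 732.75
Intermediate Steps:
j = 33673/2 (j = -(-175 + 24)*223/2 = -(-151)*223/2 = -½*(-33673) = 33673/2 ≈ 16837.)
Q = -1/44 (Q = 1/(-64 + 20) = 1/(-44) = -1/44 ≈ -0.022727)
C(s) = 1011/44 (C(s) = -1/44 + 23 = 1011/44)
j/C(M(-4*1)) = 33673/(2*(1011/44)) = (33673/2)*(44/1011) = 740806/1011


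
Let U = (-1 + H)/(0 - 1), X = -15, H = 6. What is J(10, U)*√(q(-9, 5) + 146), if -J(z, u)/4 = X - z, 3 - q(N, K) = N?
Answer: 100*√158 ≈ 1257.0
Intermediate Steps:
q(N, K) = 3 - N
U = -5 (U = (-1 + 6)/(0 - 1) = 5/(-1) = 5*(-1) = -5)
J(z, u) = 60 + 4*z (J(z, u) = -4*(-15 - z) = 60 + 4*z)
J(10, U)*√(q(-9, 5) + 146) = (60 + 4*10)*√((3 - 1*(-9)) + 146) = (60 + 40)*√((3 + 9) + 146) = 100*√(12 + 146) = 100*√158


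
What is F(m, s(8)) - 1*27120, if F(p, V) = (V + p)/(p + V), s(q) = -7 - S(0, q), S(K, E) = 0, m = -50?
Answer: -27119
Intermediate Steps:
s(q) = -7 (s(q) = -7 - 1*0 = -7 + 0 = -7)
F(p, V) = 1 (F(p, V) = (V + p)/(V + p) = 1)
F(m, s(8)) - 1*27120 = 1 - 1*27120 = 1 - 27120 = -27119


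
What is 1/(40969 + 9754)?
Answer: 1/50723 ≈ 1.9715e-5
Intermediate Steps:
1/(40969 + 9754) = 1/50723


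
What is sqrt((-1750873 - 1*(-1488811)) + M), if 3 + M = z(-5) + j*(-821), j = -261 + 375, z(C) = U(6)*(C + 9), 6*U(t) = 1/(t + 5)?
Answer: I*sqrt(387312585)/33 ≈ 596.37*I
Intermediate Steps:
U(t) = 1/(6*(5 + t)) (U(t) = 1/(6*(t + 5)) = 1/(6*(5 + t)))
z(C) = 3/22 + C/66 (z(C) = (1/(6*(5 + 6)))*(C + 9) = ((1/6)/11)*(9 + C) = ((1/6)*(1/11))*(9 + C) = (9 + C)/66 = 3/22 + C/66)
j = 114
M = -3088699/33 (M = -3 + ((3/22 + (1/66)*(-5)) + 114*(-821)) = -3 + ((3/22 - 5/66) - 93594) = -3 + (2/33 - 93594) = -3 - 3088600/33 = -3088699/33 ≈ -93597.)
sqrt((-1750873 - 1*(-1488811)) + M) = sqrt((-1750873 - 1*(-1488811)) - 3088699/33) = sqrt((-1750873 + 1488811) - 3088699/33) = sqrt(-262062 - 3088699/33) = sqrt(-11736745/33) = I*sqrt(387312585)/33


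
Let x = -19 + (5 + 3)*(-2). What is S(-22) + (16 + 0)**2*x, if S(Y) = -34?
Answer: -8994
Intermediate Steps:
x = -35 (x = -19 + 8*(-2) = -19 - 16 = -35)
S(-22) + (16 + 0)**2*x = -34 + (16 + 0)**2*(-35) = -34 + 16**2*(-35) = -34 + 256*(-35) = -34 - 8960 = -8994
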